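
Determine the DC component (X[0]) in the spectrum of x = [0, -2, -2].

X[0] = Σ(n=0 to 2) x[n] · ω_3^0 = Σ x[n]
= (0) + (-2) + (-2)

X[0] = -4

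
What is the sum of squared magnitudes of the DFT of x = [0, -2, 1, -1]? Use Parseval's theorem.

Parseval: Σ|x[n]|² = (1/N)Σ|X[k]|², so Σ|X[k]|² = N·Σ|x[n]|² = 4·6.0000

Σ|X[k]|² = N·Σ|x[n]|² = 4·6.0000 = 24.0000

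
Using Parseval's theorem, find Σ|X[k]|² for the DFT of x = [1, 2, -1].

Parseval: Σ|x[n]|² = (1/N)Σ|X[k]|², so Σ|X[k]|² = N·Σ|x[n]|² = 3·6.0000

Σ|X[k]|² = N·Σ|x[n]|² = 3·6.0000 = 18.0000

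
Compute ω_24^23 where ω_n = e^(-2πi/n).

ω_24^23 = e^(-2πi·23/24)
= cos(-2π·23/24) + i·sin(-2π·23/24)
= cos(-46π/24) + i·sin(-46π/24)

ω_24^23 = cos(-46π/24) + i·sin(-46π/24) = 0.9659+0.2588i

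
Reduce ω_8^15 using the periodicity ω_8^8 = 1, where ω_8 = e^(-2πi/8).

Since ω_8^8 = 1, powers reduce modulo 8.
15 mod 8 = 7
So ω_8^15 = ω_8^7 = e^(-2πi·7/8)

ω_8^15 = ω_8^7 = 0.7071+0.7071i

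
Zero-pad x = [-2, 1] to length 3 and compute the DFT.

Original 2-point DFT: [-1, -3]
Zero-padded 3-point DFT provides frequency interpolation.

DFT_3([x, 0, ...]) = [-1, -2.5000-0.8660i, -2.5000+0.8660i]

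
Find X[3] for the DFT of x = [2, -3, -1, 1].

X[3] = Σ(n=0 to 3) x[n] · ω_4^(3n) where ω_4 = e^(-2πi/4)
= (2)·ω_4^0 + (-3)·ω_4^3 + (-1)·ω_4^6 + (1)·ω_4^9

X[3] = 3-4i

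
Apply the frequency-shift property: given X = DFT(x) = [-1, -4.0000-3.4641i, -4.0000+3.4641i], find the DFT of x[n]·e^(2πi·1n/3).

Modulation property: DFT(ω_3^(-1n)·x[n]) = X[(k-1) mod 3], so circularly shift X by 1 positions.

X[k-1] = [-4.0000+3.4641i, -1, -4.0000-3.4641i]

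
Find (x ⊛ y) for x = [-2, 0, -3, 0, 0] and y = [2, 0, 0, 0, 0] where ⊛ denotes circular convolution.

(x ⊛ y)[n] = Σ(m=0 to 4) x[m] · y[(n-m) mod 5]

Computing each output sample:
(x ⊛ y)[0] = -4
(x ⊛ y)[1] = 0
(x ⊛ y)[2] = -6
(x ⊛ y)[3] = 0
(x ⊛ y)[4] = 0

x ⊛ y = [-4, 0, -6, 0, 0]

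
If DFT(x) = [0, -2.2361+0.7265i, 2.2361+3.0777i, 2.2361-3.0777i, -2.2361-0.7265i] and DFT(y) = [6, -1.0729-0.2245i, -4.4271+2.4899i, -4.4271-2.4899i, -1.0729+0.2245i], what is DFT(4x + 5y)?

By linearity: DFT(4x + 5y) = 4·DFT(x) + 5·DFT(y)
= 4·[0, -2.2361+0.7265i, 2.2361+3.0777i, 2.2361-3.0777i, -2.2361-0.7265i] + 5·[6, -1.0729-0.2245i, -4.4271+2.4899i, -4.4271-2.4899i, -1.0729+0.2245i]

Computing element-wise:
Z[0] = 4·(0) + 5·(6) = 30
Z[1] = 4·(-2.2361+0.7265i) + 5·(-1.0729-0.2245i) = -14.3089+1.7835i
Z[2] = 4·(2.2361+3.0777i) + 5·(-4.4271+2.4899i) = -13.1911+24.7603i
Z[3] = 4·(2.2361-3.0777i) + 5·(-4.4271-2.4899i) = -13.1911-24.7603i
Z[4] = 4·(-2.2361-0.7265i) + 5·(-1.0729+0.2245i) = -14.3089-1.7835i

DFT(4x + 5y) = 4·X + 5·Y = [30, -14.3089+1.7835i, -13.1911+24.7603i, -13.1911-24.7603i, -14.3089-1.7835i]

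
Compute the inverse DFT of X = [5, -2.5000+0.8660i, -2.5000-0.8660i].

x[n] = (1/3) Σ(k=0 to 2) X[k] · e^(2πikn/3)

Computing each x[n]:
x[0] = 0
x[1] = 2
x[2] = 3

x = [0, 2, 3]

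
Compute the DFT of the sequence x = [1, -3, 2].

X[k] = Σ(n=0 to 2) x[n] · ω_3^(nk)
where ω_3 = e^(-2πi/3)

Computing each X[k]:
X[0] = 0
X[1] = 1.5000+4.3301i
X[2] = 1.5000-4.3301i

X = [0, 1.5000+4.3301i, 1.5000-4.3301i]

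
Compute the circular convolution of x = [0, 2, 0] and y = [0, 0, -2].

(x ⊛ y)[n] = Σ(m=0 to 2) x[m] · y[(n-m) mod 3]

Computing each output sample:
(x ⊛ y)[0] = -4
(x ⊛ y)[1] = 0
(x ⊛ y)[2] = 0

x ⊛ y = [-4, 0, 0]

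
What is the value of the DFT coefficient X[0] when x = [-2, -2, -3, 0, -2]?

X[0] = Σ(n=0 to 4) x[n] · ω_5^0 = Σ x[n]
= (-2) + (-2) + (-3) + (0) + (-2)

X[0] = -9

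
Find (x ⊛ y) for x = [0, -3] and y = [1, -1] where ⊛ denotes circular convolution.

(x ⊛ y)[n] = Σ(m=0 to 1) x[m] · y[(n-m) mod 2]

Computing each output sample:
(x ⊛ y)[0] = 3
(x ⊛ y)[1] = -3

x ⊛ y = [3, -3]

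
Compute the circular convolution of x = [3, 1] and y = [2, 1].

(x ⊛ y)[n] = Σ(m=0 to 1) x[m] · y[(n-m) mod 2]

Computing each output sample:
(x ⊛ y)[0] = 7
(x ⊛ y)[1] = 5

x ⊛ y = [7, 5]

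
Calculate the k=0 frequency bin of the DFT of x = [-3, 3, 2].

X[0] = Σ(n=0 to 2) x[n] · ω_3^0 = Σ x[n]
= (-3) + (3) + (2)

X[0] = 2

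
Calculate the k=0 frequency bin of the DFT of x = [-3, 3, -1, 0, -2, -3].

X[0] = Σ(n=0 to 5) x[n] · ω_6^0 = Σ x[n]
= (-3) + (3) + (-1) + (0) + (-2) + (-3)

X[0] = -6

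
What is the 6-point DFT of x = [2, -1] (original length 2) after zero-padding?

Original 2-point DFT: [1, 3]
Zero-padded 6-point DFT provides frequency interpolation.

DFT_6([x, 0, ...]) = [1, 1.5000+0.8660i, 2.5000+0.8660i, 3, 2.5000-0.8660i, 1.5000-0.8660i]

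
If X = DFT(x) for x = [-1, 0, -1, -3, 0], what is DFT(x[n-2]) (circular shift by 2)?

Time shift by 2: X_shifted[k] = ω_5^(2k) · X[k]
Shifted x = [-3, 0, -1, 0, -1]

DFT(x[n-2]) = [-5, -2.5000-0.3633i, -2.5000-1.5388i, -2.5000+1.5388i, -2.5000+0.3633i]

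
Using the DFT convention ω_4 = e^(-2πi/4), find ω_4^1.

ω_4^1 = e^(-2πi·1/4)
= cos(-2π·1/4) + i·sin(-2π·1/4)
= cos(-2π/4) + i·sin(-2π/4)

ω_4^1 = cos(-2π/4) + i·sin(-2π/4) = -1i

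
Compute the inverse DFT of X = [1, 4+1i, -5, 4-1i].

x[n] = (1/4) Σ(k=0 to 3) X[k] · e^(2πikn/4)

Computing each x[n]:
x[0] = 1
x[1] = 1
x[2] = -3
x[3] = 2

x = [1, 1, -3, 2]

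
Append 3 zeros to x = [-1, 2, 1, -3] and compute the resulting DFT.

Original 4-point DFT: [-1, -2-5i, 1, -2+5i]
Zero-padded 7-point DFT provides frequency interpolation.

DFT_7([x, 0, ...]) = [-1, 2.7274-1.2369i, -4.2165-3.8615i, -1.5109+2.8388i, -1.5109-2.8388i, -4.2165+3.8615i, 2.7274+1.2369i]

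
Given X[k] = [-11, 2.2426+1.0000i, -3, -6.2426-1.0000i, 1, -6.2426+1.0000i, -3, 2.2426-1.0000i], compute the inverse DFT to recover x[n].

x[n] = (1/8) Σ(k=0 to 7) X[k] · e^(2πikn/8)

Computing each x[n]:
x[0] = -3
x[1] = 0
x[2] = -1
x[3] = -3
x[4] = -1
x[5] = -3
x[6] = 0
x[7] = 0

x = [-3, 0, -1, -3, -1, -3, 0, 0]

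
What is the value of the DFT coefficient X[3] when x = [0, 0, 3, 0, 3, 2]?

X[3] = Σ(n=0 to 5) x[n] · ω_6^(3n) where ω_6 = e^(-2πi/6)
= (0)·ω_6^0 + (0)·ω_6^3 + (3)·ω_6^6 + (0)·ω_6^9 + (3)·ω_6^12 + (2)·ω_6^15

X[3] = 4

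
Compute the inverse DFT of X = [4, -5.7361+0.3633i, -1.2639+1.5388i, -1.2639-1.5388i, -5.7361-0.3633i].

x[n] = (1/5) Σ(k=0 to 4) X[k] · e^(2πikn/5)

Computing each x[n]:
x[0] = -2
x[1] = 0
x[2] = 3
x[3] = 2
x[4] = 1

x = [-2, 0, 3, 2, 1]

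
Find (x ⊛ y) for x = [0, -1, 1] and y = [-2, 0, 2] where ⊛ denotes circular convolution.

(x ⊛ y)[n] = Σ(m=0 to 2) x[m] · y[(n-m) mod 3]

Computing each output sample:
(x ⊛ y)[0] = -2
(x ⊛ y)[1] = 4
(x ⊛ y)[2] = -2

x ⊛ y = [-2, 4, -2]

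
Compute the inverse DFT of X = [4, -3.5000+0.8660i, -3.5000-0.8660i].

x[n] = (1/3) Σ(k=0 to 2) X[k] · e^(2πikn/3)

Computing each x[n]:
x[0] = -1
x[1] = 2
x[2] = 3

x = [-1, 2, 3]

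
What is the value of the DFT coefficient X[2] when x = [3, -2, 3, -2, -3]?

X[2] = Σ(n=0 to 4) x[n] · ω_5^(2n) where ω_5 = e^(-2πi/5)
= (3)·ω_5^0 + (-2)·ω_5^2 + (3)·ω_5^4 + (-2)·ω_5^6 + (-3)·ω_5^8

X[2] = 7.3541+4.1675i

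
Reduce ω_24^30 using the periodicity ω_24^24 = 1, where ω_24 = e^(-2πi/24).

Since ω_24^24 = 1, powers reduce modulo 24.
30 mod 24 = 6
So ω_24^30 = ω_24^6 = e^(-2πi·6/24)

ω_24^30 = ω_24^6 = -1i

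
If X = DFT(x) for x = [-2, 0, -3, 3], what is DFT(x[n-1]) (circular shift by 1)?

Time shift by 1: X_shifted[k] = ω_4^(1k) · X[k]
Shifted x = [3, -2, 0, -3]

DFT(x[n-1]) = [-2, 3-1i, 8, 3+1i]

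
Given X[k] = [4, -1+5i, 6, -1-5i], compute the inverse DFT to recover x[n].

x[n] = (1/4) Σ(k=0 to 3) X[k] · e^(2πikn/4)

Computing each x[n]:
x[0] = 2
x[1] = -3
x[2] = 3
x[3] = 2

x = [2, -3, 3, 2]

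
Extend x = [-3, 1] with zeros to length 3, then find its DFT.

Original 2-point DFT: [-2, -4]
Zero-padded 3-point DFT provides frequency interpolation.

DFT_3([x, 0, ...]) = [-2, -3.5000-0.8660i, -3.5000+0.8660i]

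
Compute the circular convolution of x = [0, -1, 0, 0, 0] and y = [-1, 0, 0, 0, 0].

(x ⊛ y)[n] = Σ(m=0 to 4) x[m] · y[(n-m) mod 5]

Computing each output sample:
(x ⊛ y)[0] = 0
(x ⊛ y)[1] = 1
(x ⊛ y)[2] = 0
(x ⊛ y)[3] = 0
(x ⊛ y)[4] = 0

x ⊛ y = [0, 1, 0, 0, 0]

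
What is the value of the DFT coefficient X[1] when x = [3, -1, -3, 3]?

X[1] = Σ(n=0 to 3) x[n] · ω_4^(1n) where ω_4 = e^(-2πi/4)
= (3)·ω_4^0 + (-1)·ω_4^1 + (-3)·ω_4^2 + (3)·ω_4^3

X[1] = 6+4i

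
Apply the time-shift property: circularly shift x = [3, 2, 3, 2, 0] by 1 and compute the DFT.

Time shift by 1: X_shifted[k] = ω_5^(1k) · X[k]
Shifted x = [0, 3, 2, 3, 2]

DFT(x[n-1]) = [10, -2.5000-0.3633i, -2.5000-1.5388i, -2.5000+1.5388i, -2.5000+0.3633i]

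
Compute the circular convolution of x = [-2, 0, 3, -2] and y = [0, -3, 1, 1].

(x ⊛ y)[n] = Σ(m=0 to 3) x[m] · y[(n-m) mod 4]

Computing each output sample:
(x ⊛ y)[0] = 9
(x ⊛ y)[1] = 7
(x ⊛ y)[2] = -4
(x ⊛ y)[3] = -11

x ⊛ y = [9, 7, -4, -11]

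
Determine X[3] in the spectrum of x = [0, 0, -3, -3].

X[3] = Σ(n=0 to 3) x[n] · ω_4^(3n) where ω_4 = e^(-2πi/4)
= (0)·ω_4^0 + (0)·ω_4^3 + (-3)·ω_4^6 + (-3)·ω_4^9

X[3] = 3+3i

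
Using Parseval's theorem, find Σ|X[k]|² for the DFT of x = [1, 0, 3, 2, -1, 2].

Parseval: Σ|x[n]|² = (1/N)Σ|X[k]|², so Σ|X[k]|² = N·Σ|x[n]|² = 6·19.0000

Σ|X[k]|² = N·Σ|x[n]|² = 6·19.0000 = 114.0000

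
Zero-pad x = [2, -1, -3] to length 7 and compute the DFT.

Original 3-point DFT: [-2, 4.0000-1.7321i, 4.0000+1.7321i]
Zero-padded 7-point DFT provides frequency interpolation.

DFT_7([x, 0, ...]) = [-2, 2.0441+3.7066i, 4.9254-0.3267i, 1.0305-1.9116i, 1.0305+1.9116i, 4.9254+0.3267i, 2.0441-3.7066i]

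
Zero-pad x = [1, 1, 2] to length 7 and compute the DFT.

Original 3-point DFT: [4, -0.5000+0.8660i, -0.5000-0.8660i]
Zero-padded 7-point DFT provides frequency interpolation.

DFT_7([x, 0, ...]) = [4, 1.1784-2.7317i, -1.0245-0.1072i, 1.3460+1.1298i, 1.3460-1.1298i, -1.0245+0.1072i, 1.1784+2.7317i]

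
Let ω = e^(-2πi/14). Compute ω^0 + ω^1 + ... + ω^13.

Sum of all nth roots of unity equals 0 for n > 1 (geometric series with r ≠ 1).

0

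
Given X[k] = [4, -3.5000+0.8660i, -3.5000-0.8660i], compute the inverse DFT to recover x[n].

x[n] = (1/3) Σ(k=0 to 2) X[k] · e^(2πikn/3)

Computing each x[n]:
x[0] = -1
x[1] = 2
x[2] = 3

x = [-1, 2, 3]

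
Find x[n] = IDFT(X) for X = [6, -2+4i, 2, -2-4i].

x[n] = (1/4) Σ(k=0 to 3) X[k] · e^(2πikn/4)

Computing each x[n]:
x[0] = 1
x[1] = -1
x[2] = 3
x[3] = 3

x = [1, -1, 3, 3]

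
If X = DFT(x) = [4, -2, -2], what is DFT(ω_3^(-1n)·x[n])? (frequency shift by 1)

Modulation property: DFT(ω_3^(-1n)·x[n]) = X[(k-1) mod 3], so circularly shift X by 1 positions.

X[k-1] = [-2, 4, -2]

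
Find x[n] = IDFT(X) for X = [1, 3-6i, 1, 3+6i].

x[n] = (1/4) Σ(k=0 to 3) X[k] · e^(2πikn/4)

Computing each x[n]:
x[0] = 2
x[1] = 3
x[2] = -1
x[3] = -3

x = [2, 3, -1, -3]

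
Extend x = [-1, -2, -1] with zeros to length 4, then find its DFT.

Original 3-point DFT: [-4, 0.5000+0.8660i, 0.5000-0.8660i]
Zero-padded 4-point DFT provides frequency interpolation.

DFT_4([x, 0, ...]) = [-4, 2i, 0, -2i]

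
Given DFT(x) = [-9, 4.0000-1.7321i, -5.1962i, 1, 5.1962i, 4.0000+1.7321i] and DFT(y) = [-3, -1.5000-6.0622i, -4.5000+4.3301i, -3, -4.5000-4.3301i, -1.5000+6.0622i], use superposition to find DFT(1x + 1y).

By linearity: DFT(1x + 1y) = 1·DFT(x) + 1·DFT(y)
= 1·[-9, 4.0000-1.7321i, -5.1962i, 1, 5.1962i, 4.0000+1.7321i] + 1·[-3, -1.5000-6.0622i, -4.5000+4.3301i, -3, -4.5000-4.3301i, -1.5000+6.0622i]

Computing element-wise:
Z[0] = 1·(-9) + 1·(-3) = -12
Z[1] = 1·(4.0000-1.7321i) + 1·(-1.5000-6.0622i) = 2.5000-7.7943i
Z[2] = 1·(-5.1962i) + 1·(-4.5000+4.3301i) = -4.5000-0.8661i
Z[3] = 1·(1) + 1·(-3) = -2
Z[4] = 1·(5.1962i) + 1·(-4.5000-4.3301i) = -4.5000+0.8661i
Z[5] = 1·(4.0000+1.7321i) + 1·(-1.5000+6.0622i) = 2.5000+7.7943i

DFT(1x + 1y) = 1·X + 1·Y = [-12, 2.5000-7.7943i, -4.5000-0.8661i, -2, -4.5000+0.8661i, 2.5000+7.7943i]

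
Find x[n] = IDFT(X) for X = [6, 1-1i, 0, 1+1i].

x[n] = (1/4) Σ(k=0 to 3) X[k] · e^(2πikn/4)

Computing each x[n]:
x[0] = 2
x[1] = 2
x[2] = 1
x[3] = 1

x = [2, 2, 1, 1]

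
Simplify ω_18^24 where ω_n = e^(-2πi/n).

Since ω_18^18 = 1, powers reduce modulo 18.
24 mod 18 = 6
So ω_18^24 = ω_18^6 = e^(-2πi·6/18)

ω_18^24 = ω_18^6 = -0.5000-0.8660i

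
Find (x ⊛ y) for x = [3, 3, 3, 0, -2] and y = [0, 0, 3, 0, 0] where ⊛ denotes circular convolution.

(x ⊛ y)[n] = Σ(m=0 to 4) x[m] · y[(n-m) mod 5]

Computing each output sample:
(x ⊛ y)[0] = 0
(x ⊛ y)[1] = -6
(x ⊛ y)[2] = 9
(x ⊛ y)[3] = 9
(x ⊛ y)[4] = 9

x ⊛ y = [0, -6, 9, 9, 9]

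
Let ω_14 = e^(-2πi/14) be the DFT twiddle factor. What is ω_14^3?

ω_14^3 = e^(-2πi·3/14)
= cos(-2π·3/14) + i·sin(-2π·3/14)
= cos(-6π/14) + i·sin(-6π/14)

ω_14^3 = cos(-6π/14) + i·sin(-6π/14) = 0.2225-0.9749i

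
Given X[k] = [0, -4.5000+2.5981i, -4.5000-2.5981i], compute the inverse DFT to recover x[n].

x[n] = (1/3) Σ(k=0 to 2) X[k] · e^(2πikn/3)

Computing each x[n]:
x[0] = -3
x[1] = 0
x[2] = 3

x = [-3, 0, 3]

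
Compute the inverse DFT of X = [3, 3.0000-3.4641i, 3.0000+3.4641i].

x[n] = (1/3) Σ(k=0 to 2) X[k] · e^(2πikn/3)

Computing each x[n]:
x[0] = 3
x[1] = 2
x[2] = -2

x = [3, 2, -2]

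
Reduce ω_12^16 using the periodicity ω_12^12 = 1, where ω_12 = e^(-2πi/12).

Since ω_12^12 = 1, powers reduce modulo 12.
16 mod 12 = 4
So ω_12^16 = ω_12^4 = e^(-2πi·4/12)

ω_12^16 = ω_12^4 = -0.5000-0.8660i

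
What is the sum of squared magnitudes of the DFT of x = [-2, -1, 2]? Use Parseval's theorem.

Parseval: Σ|x[n]|² = (1/N)Σ|X[k]|², so Σ|X[k]|² = N·Σ|x[n]|² = 3·9.0000

Σ|X[k]|² = N·Σ|x[n]|² = 3·9.0000 = 27.0000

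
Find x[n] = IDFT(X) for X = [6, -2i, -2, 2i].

x[n] = (1/4) Σ(k=0 to 3) X[k] · e^(2πikn/4)

Computing each x[n]:
x[0] = 1
x[1] = 3
x[2] = 1
x[3] = 1

x = [1, 3, 1, 1]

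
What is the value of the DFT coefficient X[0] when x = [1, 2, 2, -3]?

X[0] = Σ(n=0 to 3) x[n] · ω_4^0 = Σ x[n]
= (1) + (2) + (2) + (-3)

X[0] = 2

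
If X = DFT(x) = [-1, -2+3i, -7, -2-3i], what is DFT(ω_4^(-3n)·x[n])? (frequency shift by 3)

Modulation property: DFT(ω_4^(-3n)·x[n]) = X[(k-3) mod 4], so circularly shift X by 3 positions.

X[k-3] = [-2+3i, -7, -2-3i, -1]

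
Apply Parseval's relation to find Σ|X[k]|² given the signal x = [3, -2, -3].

Parseval: Σ|x[n]|² = (1/N)Σ|X[k]|², so Σ|X[k]|² = N·Σ|x[n]|² = 3·22.0000

Σ|X[k]|² = N·Σ|x[n]|² = 3·22.0000 = 66.0000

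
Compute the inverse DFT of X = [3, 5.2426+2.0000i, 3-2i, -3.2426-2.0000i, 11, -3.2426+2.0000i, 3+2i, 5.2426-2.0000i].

x[n] = (1/8) Σ(k=0 to 7) X[k] · e^(2πikn/8)

Computing each x[n]:
x[0] = 3
x[1] = 1
x[2] = 0
x[3] = -3
x[4] = 2
x[5] = -2
x[6] = 2
x[7] = 0

x = [3, 1, 0, -3, 2, -2, 2, 0]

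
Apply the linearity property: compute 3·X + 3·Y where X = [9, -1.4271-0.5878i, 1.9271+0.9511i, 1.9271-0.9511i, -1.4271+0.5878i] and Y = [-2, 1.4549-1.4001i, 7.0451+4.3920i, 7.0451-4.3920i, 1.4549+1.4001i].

By linearity: DFT(3x + 3y) = 3·DFT(x) + 3·DFT(y)
= 3·[9, -1.4271-0.5878i, 1.9271+0.9511i, 1.9271-0.9511i, -1.4271+0.5878i] + 3·[-2, 1.4549-1.4001i, 7.0451+4.3920i, 7.0451-4.3920i, 1.4549+1.4001i]

Computing element-wise:
Z[0] = 3·(9) + 3·(-2) = 21
Z[1] = 3·(-1.4271-0.5878i) + 3·(1.4549-1.4001i) = 0.0834-5.9637i
Z[2] = 3·(1.9271+0.9511i) + 3·(7.0451+4.3920i) = 26.9166+16.0293i
Z[3] = 3·(1.9271-0.9511i) + 3·(7.0451-4.3920i) = 26.9166-16.0293i
Z[4] = 3·(-1.4271+0.5878i) + 3·(1.4549+1.4001i) = 0.0834+5.9637i

DFT(3x + 3y) = 3·X + 3·Y = [21, 0.0834-5.9637i, 26.9166+16.0293i, 26.9166-16.0293i, 0.0834+5.9637i]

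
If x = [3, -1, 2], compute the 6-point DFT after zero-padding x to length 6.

Original 3-point DFT: [4, 2.5000+2.5981i, 2.5000-2.5981i]
Zero-padded 6-point DFT provides frequency interpolation.

DFT_6([x, 0, ...]) = [4, 1.5000-0.8660i, 2.5000+2.5981i, 6, 2.5000-2.5981i, 1.5000+0.8660i]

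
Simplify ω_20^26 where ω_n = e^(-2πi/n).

Since ω_20^20 = 1, powers reduce modulo 20.
26 mod 20 = 6
So ω_20^26 = ω_20^6 = e^(-2πi·6/20)

ω_20^26 = ω_20^6 = -0.3090-0.9511i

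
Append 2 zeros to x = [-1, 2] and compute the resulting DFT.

Original 2-point DFT: [1, -3]
Zero-padded 4-point DFT provides frequency interpolation.

DFT_4([x, 0, ...]) = [1, -1-2i, -3, -1+2i]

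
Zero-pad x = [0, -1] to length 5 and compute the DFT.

Original 2-point DFT: [-1, 1]
Zero-padded 5-point DFT provides frequency interpolation.

DFT_5([x, 0, ...]) = [-1, -0.3090+0.9511i, 0.8090+0.5878i, 0.8090-0.5878i, -0.3090-0.9511i]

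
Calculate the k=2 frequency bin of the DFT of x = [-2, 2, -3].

X[2] = Σ(n=0 to 2) x[n] · ω_3^(2n) where ω_3 = e^(-2πi/3)
= (-2)·ω_3^0 + (2)·ω_3^2 + (-3)·ω_3^4

X[2] = -1.5000+4.3301i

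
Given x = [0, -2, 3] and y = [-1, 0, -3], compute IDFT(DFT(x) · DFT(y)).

(x ⊛ y)[n] = Σ(m=0 to 2) x[m] · y[(n-m) mod 3]

Computing each output sample:
(x ⊛ y)[0] = 6
(x ⊛ y)[1] = -7
(x ⊛ y)[2] = -3

x ⊛ y = [6, -7, -3]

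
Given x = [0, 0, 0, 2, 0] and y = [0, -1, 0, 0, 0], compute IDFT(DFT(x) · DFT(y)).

(x ⊛ y)[n] = Σ(m=0 to 4) x[m] · y[(n-m) mod 5]

Computing each output sample:
(x ⊛ y)[0] = 0
(x ⊛ y)[1] = 0
(x ⊛ y)[2] = 0
(x ⊛ y)[3] = 0
(x ⊛ y)[4] = -2

x ⊛ y = [0, 0, 0, 0, -2]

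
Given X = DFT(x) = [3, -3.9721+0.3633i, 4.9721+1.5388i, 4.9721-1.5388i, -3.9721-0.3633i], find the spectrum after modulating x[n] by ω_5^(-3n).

Modulation property: DFT(ω_5^(-3n)·x[n]) = X[(k-3) mod 5], so circularly shift X by 3 positions.

X[k-3] = [4.9721+1.5388i, 4.9721-1.5388i, -3.9721-0.3633i, 3, -3.9721+0.3633i]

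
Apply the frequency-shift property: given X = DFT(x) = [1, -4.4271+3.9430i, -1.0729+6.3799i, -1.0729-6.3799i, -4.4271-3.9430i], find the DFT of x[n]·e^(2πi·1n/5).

Modulation property: DFT(ω_5^(-1n)·x[n]) = X[(k-1) mod 5], so circularly shift X by 1 positions.

X[k-1] = [-4.4271-3.9430i, 1, -4.4271+3.9430i, -1.0729+6.3799i, -1.0729-6.3799i]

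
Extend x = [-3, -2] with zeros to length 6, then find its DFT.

Original 2-point DFT: [-5, -1]
Zero-padded 6-point DFT provides frequency interpolation.

DFT_6([x, 0, ...]) = [-5, -4.0000+1.7321i, -2.0000+1.7321i, -1, -2.0000-1.7321i, -4.0000-1.7321i]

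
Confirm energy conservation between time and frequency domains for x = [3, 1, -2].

Time domain:
Σ|x[n]|² = |3|² + |1|² + |-2|² = 14.0000

Frequency domain:
(1/3)Σ|X[k]|² = (1/3)(|2|² + |3.5000-2.5981i|² + |3.5000+2.5981i|²) = (1/3)·42.0000 = 14.0000

Both sides agree, confirming Parseval's theorem.

Σ|x[n]|² = (1/N)Σ|X[k]|² = 14.0000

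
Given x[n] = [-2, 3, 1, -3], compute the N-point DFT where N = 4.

X[k] = Σ(n=0 to 3) x[n] · ω_4^(nk)
where ω_4 = e^(-2πi/4)

Computing each X[k]:
X[0] = -1
X[1] = -3-6i
X[2] = -1
X[3] = -3+6i

X = [-1, -3-6i, -1, -3+6i]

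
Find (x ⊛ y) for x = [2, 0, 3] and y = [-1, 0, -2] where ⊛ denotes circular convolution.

(x ⊛ y)[n] = Σ(m=0 to 2) x[m] · y[(n-m) mod 3]

Computing each output sample:
(x ⊛ y)[0] = -2
(x ⊛ y)[1] = -6
(x ⊛ y)[2] = -7

x ⊛ y = [-2, -6, -7]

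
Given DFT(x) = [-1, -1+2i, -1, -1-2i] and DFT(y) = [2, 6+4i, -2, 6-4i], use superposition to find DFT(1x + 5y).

By linearity: DFT(1x + 5y) = 1·DFT(x) + 5·DFT(y)
= 1·[-1, -1+2i, -1, -1-2i] + 5·[2, 6+4i, -2, 6-4i]

Computing element-wise:
Z[0] = 1·(-1) + 5·(2) = 9
Z[1] = 1·(-1+2i) + 5·(6+4i) = 29+22i
Z[2] = 1·(-1) + 5·(-2) = -11
Z[3] = 1·(-1-2i) + 5·(6-4i) = 29-22i

DFT(1x + 5y) = 1·X + 5·Y = [9, 29+22i, -11, 29-22i]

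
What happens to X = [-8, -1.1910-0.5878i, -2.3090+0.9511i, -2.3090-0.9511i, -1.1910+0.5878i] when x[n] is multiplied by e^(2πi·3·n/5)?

Modulation property: DFT(ω_5^(-3n)·x[n]) = X[(k-3) mod 5], so circularly shift X by 3 positions.

X[k-3] = [-2.3090+0.9511i, -2.3090-0.9511i, -1.1910+0.5878i, -8, -1.1910-0.5878i]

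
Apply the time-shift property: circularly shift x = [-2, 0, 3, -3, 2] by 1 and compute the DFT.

Time shift by 1: X_shifted[k] = ω_5^(1k) · X[k]
Shifted x = [2, -2, 0, 3, -3]

DFT(x[n-1]) = [0, -1.9721+0.8123i, 6.9721-3.4410i, 6.9721+3.4410i, -1.9721-0.8123i]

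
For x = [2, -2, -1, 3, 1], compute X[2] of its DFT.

X[2] = Σ(n=0 to 4) x[n] · ω_5^(2n) where ω_5 = e^(-2πi/5)
= (2)·ω_5^0 + (-2)·ω_5^2 + (-1)·ω_5^4 + (3)·ω_5^6 + (1)·ω_5^8

X[2] = 3.4271-2.0409i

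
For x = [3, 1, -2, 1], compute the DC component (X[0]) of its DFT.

X[0] = Σ(n=0 to 3) x[n] · ω_4^0 = Σ x[n]
= (3) + (1) + (-2) + (1)

X[0] = 3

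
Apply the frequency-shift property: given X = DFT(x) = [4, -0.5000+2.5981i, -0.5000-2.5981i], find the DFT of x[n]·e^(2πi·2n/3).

Modulation property: DFT(ω_3^(-2n)·x[n]) = X[(k-2) mod 3], so circularly shift X by 2 positions.

X[k-2] = [-0.5000+2.5981i, -0.5000-2.5981i, 4]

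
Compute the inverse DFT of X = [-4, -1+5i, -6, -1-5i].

x[n] = (1/4) Σ(k=0 to 3) X[k] · e^(2πikn/4)

Computing each x[n]:
x[0] = -3
x[1] = -2
x[2] = -2
x[3] = 3

x = [-3, -2, -2, 3]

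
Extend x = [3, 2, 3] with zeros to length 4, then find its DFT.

Original 3-point DFT: [8, 0.5000+0.8660i, 0.5000-0.8660i]
Zero-padded 4-point DFT provides frequency interpolation.

DFT_4([x, 0, ...]) = [8, -2i, 4, 2i]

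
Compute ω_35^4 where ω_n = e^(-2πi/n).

ω_35^4 = e^(-2πi·4/35)
= cos(-2π·4/35) + i·sin(-2π·4/35)
= cos(-8π/35) + i·sin(-8π/35)

ω_35^4 = cos(-8π/35) + i·sin(-8π/35) = 0.7531-0.6579i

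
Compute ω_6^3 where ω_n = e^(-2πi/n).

ω_6^3 = e^(-2πi·3/6)
= cos(-2π·3/6) + i·sin(-2π·3/6)
= cos(-6π/6) + i·sin(-6π/6)

ω_6^3 = cos(-6π/6) + i·sin(-6π/6) = -1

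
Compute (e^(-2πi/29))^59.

Since ω_29^29 = 1, powers reduce modulo 29.
59 mod 29 = 1
So ω_29^59 = ω_29^1 = e^(-2πi·1/29)

ω_29^59 = ω_29^1 = 0.9766-0.2150i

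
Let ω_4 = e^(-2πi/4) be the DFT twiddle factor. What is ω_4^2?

ω_4^2 = e^(-2πi·2/4)
= cos(-2π·2/4) + i·sin(-2π·2/4)
= cos(-4π/4) + i·sin(-4π/4)

ω_4^2 = cos(-4π/4) + i·sin(-4π/4) = -1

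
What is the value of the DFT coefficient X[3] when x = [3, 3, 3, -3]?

X[3] = Σ(n=0 to 3) x[n] · ω_4^(3n) where ω_4 = e^(-2πi/4)
= (3)·ω_4^0 + (3)·ω_4^3 + (3)·ω_4^6 + (-3)·ω_4^9

X[3] = 6i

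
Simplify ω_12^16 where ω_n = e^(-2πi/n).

Since ω_12^12 = 1, powers reduce modulo 12.
16 mod 12 = 4
So ω_12^16 = ω_12^4 = e^(-2πi·4/12)

ω_12^16 = ω_12^4 = -0.5000-0.8660i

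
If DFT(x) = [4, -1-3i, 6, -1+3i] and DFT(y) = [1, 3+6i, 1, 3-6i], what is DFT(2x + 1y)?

By linearity: DFT(2x + 1y) = 2·DFT(x) + 1·DFT(y)
= 2·[4, -1-3i, 6, -1+3i] + 1·[1, 3+6i, 1, 3-6i]

Computing element-wise:
Z[0] = 2·(4) + 1·(1) = 9
Z[1] = 2·(-1-3i) + 1·(3+6i) = 1
Z[2] = 2·(6) + 1·(1) = 13
Z[3] = 2·(-1+3i) + 1·(3-6i) = 1

DFT(2x + 1y) = 2·X + 1·Y = [9, 1, 13, 1]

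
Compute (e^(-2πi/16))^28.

Since ω_16^16 = 1, powers reduce modulo 16.
28 mod 16 = 12
So ω_16^28 = ω_16^12 = e^(-2πi·12/16)

ω_16^28 = ω_16^12 = 1i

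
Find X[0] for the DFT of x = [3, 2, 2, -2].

X[0] = Σ(n=0 to 3) x[n] · ω_4^0 = Σ x[n]
= (3) + (2) + (2) + (-2)

X[0] = 5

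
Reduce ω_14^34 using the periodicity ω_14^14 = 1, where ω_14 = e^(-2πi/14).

Since ω_14^14 = 1, powers reduce modulo 14.
34 mod 14 = 6
So ω_14^34 = ω_14^6 = e^(-2πi·6/14)

ω_14^34 = ω_14^6 = -0.9010-0.4339i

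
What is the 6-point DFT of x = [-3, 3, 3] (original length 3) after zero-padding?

Original 3-point DFT: [3, -6, -6]
Zero-padded 6-point DFT provides frequency interpolation.

DFT_6([x, 0, ...]) = [3, -3.0000-5.1962i, -6, -3, -6, -3.0000+5.1962i]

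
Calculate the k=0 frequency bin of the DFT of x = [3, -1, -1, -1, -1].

X[0] = Σ(n=0 to 4) x[n] · ω_5^0 = Σ x[n]
= (3) + (-1) + (-1) + (-1) + (-1)

X[0] = -1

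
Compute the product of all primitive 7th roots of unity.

The primitive 7th roots of unity are ω_7^k for k coprime to 7: k ∈ {1, 2, 3, 4, 5, 6}
Their product equals the constant term of the cyclotomic polynomial Φ_7(x) up to sign.
For n ≥ 3, the product of all primitive nth roots of unity is 1. (For n=1 it is 1; for n=2 it is -1.)

1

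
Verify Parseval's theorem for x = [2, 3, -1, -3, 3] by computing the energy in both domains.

Time domain:
Σ|x[n]|² = |2|² + |3|² + |-1|² + |-3|² + |3|² = 32.0000

Frequency domain:
(1/5)Σ|X[k]|² = (1/5)(|4|² + |7.0902-1.1756i|² + |-4.0902+1.9021i|² + |-4.0902-1.9021i|² + |7.0902+1.1756i|²) = (1/5)·160.0000 = 32.0000

Both sides agree, confirming Parseval's theorem.

Σ|x[n]|² = (1/N)Σ|X[k]|² = 32.0000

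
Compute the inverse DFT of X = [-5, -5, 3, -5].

x[n] = (1/4) Σ(k=0 to 3) X[k] · e^(2πikn/4)

Computing each x[n]:
x[0] = -3
x[1] = -2
x[2] = 2
x[3] = -2

x = [-3, -2, 2, -2]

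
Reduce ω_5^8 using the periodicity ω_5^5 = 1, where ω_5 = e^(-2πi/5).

Since ω_5^5 = 1, powers reduce modulo 5.
8 mod 5 = 3
So ω_5^8 = ω_5^3 = e^(-2πi·3/5)

ω_5^8 = ω_5^3 = -0.8090+0.5878i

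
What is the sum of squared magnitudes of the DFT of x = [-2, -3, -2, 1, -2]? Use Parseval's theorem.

Parseval: Σ|x[n]|² = (1/N)Σ|X[k]|², so Σ|X[k]|² = N·Σ|x[n]|² = 5·22.0000

Σ|X[k]|² = N·Σ|x[n]|² = 5·22.0000 = 110.0000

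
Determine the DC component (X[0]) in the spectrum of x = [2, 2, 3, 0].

X[0] = Σ(n=0 to 3) x[n] · ω_4^0 = Σ x[n]
= (2) + (2) + (3) + (0)

X[0] = 7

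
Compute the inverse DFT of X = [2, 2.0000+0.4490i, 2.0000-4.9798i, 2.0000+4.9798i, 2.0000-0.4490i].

x[n] = (1/5) Σ(k=0 to 4) X[k] · e^(2πikn/5)

Computing each x[n]:
x[0] = 2
x[1] = 1
x[2] = -2
x[3] = 2
x[4] = -1

x = [2, 1, -2, 2, -1]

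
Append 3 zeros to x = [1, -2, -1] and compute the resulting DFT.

Original 3-point DFT: [-2, 2.5000+0.8660i, 2.5000-0.8660i]
Zero-padded 6-point DFT provides frequency interpolation.

DFT_6([x, 0, ...]) = [-2, 0.5000+2.5981i, 2.5000+0.8660i, 2, 2.5000-0.8660i, 0.5000-2.5981i]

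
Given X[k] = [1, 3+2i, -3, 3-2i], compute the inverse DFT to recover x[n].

x[n] = (1/4) Σ(k=0 to 3) X[k] · e^(2πikn/4)

Computing each x[n]:
x[0] = 1
x[1] = 0
x[2] = -2
x[3] = 2

x = [1, 0, -2, 2]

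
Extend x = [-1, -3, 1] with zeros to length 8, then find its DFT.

Original 3-point DFT: [-3, 3.4641i, -3.4641i]
Zero-padded 8-point DFT provides frequency interpolation.

DFT_8([x, 0, ...]) = [-3, -3.1213+1.1213i, -2+3i, 1.1213+3.1213i, 3, 1.1213-3.1213i, -2-3i, -3.1213-1.1213i]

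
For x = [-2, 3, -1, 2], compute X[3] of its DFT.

X[3] = Σ(n=0 to 3) x[n] · ω_4^(3n) where ω_4 = e^(-2πi/4)
= (-2)·ω_4^0 + (3)·ω_4^3 + (-1)·ω_4^6 + (2)·ω_4^9

X[3] = -1+1i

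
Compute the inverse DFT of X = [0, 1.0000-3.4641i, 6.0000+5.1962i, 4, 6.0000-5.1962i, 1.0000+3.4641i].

x[n] = (1/6) Σ(k=0 to 5) X[k] · e^(2πikn/6)

Computing each x[n]:
x[0] = 3
x[1] = -2
x[2] = 2
x[3] = 1
x[4] = -3
x[5] = -1

x = [3, -2, 2, 1, -3, -1]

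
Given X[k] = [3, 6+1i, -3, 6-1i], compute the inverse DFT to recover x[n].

x[n] = (1/4) Σ(k=0 to 3) X[k] · e^(2πikn/4)

Computing each x[n]:
x[0] = 3
x[1] = 1
x[2] = -3
x[3] = 2

x = [3, 1, -3, 2]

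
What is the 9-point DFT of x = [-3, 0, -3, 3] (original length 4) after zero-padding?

Original 4-point DFT: [-3, 3i, -9, -3i]
Zero-padded 9-point DFT provides frequency interpolation.

DFT_9([x, 0, ...]) = [-3, -5.0209+0.3563i, -1.6809+3.6241i, 1.5000-2.5981i, -6.7981-4.5264i, -6.7981+4.5264i, 1.5000+2.5981i, -1.6809-3.6241i, -5.0209-0.3563i]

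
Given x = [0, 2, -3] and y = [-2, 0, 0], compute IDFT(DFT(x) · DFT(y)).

(x ⊛ y)[n] = Σ(m=0 to 2) x[m] · y[(n-m) mod 3]

Computing each output sample:
(x ⊛ y)[0] = 0
(x ⊛ y)[1] = -4
(x ⊛ y)[2] = 6

x ⊛ y = [0, -4, 6]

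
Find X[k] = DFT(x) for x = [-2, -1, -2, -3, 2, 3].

X[k] = Σ(n=0 to 5) x[n] · ω_6^(nk)
where ω_6 = e^(-2πi/6)

Computing each X[k]:
X[0] = -3
X[1] = 2.0000+6.9282i
X[2] = -6
X[3] = -1
X[4] = -6
X[5] = 2.0000-6.9282i

X = [-3, 2.0000+6.9282i, -6, -1, -6, 2.0000-6.9282i]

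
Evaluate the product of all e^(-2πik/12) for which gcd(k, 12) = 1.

The primitive 12th roots of unity are ω_12^k for k coprime to 12: k ∈ {1, 5, 7, 11}
Their product equals the constant term of the cyclotomic polynomial Φ_12(x) up to sign.
For n ≥ 3, the product of all primitive nth roots of unity is 1. (For n=1 it is 1; for n=2 it is -1.)

1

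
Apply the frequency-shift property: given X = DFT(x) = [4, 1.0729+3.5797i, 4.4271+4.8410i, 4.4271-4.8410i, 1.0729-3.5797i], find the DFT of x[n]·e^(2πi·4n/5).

Modulation property: DFT(ω_5^(-4n)·x[n]) = X[(k-4) mod 5], so circularly shift X by 4 positions.

X[k-4] = [1.0729+3.5797i, 4.4271+4.8410i, 4.4271-4.8410i, 1.0729-3.5797i, 4]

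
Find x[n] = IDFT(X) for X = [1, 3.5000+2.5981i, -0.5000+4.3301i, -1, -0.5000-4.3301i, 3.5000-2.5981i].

x[n] = (1/6) Σ(k=0 to 5) X[k] · e^(2πikn/6)

Computing each x[n]:
x[0] = 1
x[1] = -1
x[2] = 0
x[3] = -1
x[4] = -1
x[5] = 3

x = [1, -1, 0, -1, -1, 3]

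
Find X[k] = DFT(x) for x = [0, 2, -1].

X[k] = Σ(n=0 to 2) x[n] · ω_3^(nk)
where ω_3 = e^(-2πi/3)

Computing each X[k]:
X[0] = 1
X[1] = -0.5000-2.5981i
X[2] = -0.5000+2.5981i

X = [1, -0.5000-2.5981i, -0.5000+2.5981i]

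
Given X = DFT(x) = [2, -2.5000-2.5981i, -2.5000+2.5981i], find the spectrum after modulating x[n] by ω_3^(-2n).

Modulation property: DFT(ω_3^(-2n)·x[n]) = X[(k-2) mod 3], so circularly shift X by 2 positions.

X[k-2] = [-2.5000-2.5981i, -2.5000+2.5981i, 2]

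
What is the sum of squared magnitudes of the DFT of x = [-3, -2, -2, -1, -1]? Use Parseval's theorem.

Parseval: Σ|x[n]|² = (1/N)Σ|X[k]|², so Σ|X[k]|² = N·Σ|x[n]|² = 5·19.0000

Σ|X[k]|² = N·Σ|x[n]|² = 5·19.0000 = 95.0000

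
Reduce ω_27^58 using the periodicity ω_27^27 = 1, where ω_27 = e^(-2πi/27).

Since ω_27^27 = 1, powers reduce modulo 27.
58 mod 27 = 4
So ω_27^58 = ω_27^4 = e^(-2πi·4/27)

ω_27^58 = ω_27^4 = 0.5972-0.8021i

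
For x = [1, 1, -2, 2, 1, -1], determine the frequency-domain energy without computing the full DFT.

Parseval: Σ|x[n]|² = (1/N)Σ|X[k]|², so Σ|X[k]|² = N·Σ|x[n]|² = 6·12.0000

Σ|X[k]|² = N·Σ|x[n]|² = 6·12.0000 = 72.0000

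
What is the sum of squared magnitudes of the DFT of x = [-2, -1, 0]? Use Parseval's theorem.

Parseval: Σ|x[n]|² = (1/N)Σ|X[k]|², so Σ|X[k]|² = N·Σ|x[n]|² = 3·5.0000

Σ|X[k]|² = N·Σ|x[n]|² = 3·5.0000 = 15.0000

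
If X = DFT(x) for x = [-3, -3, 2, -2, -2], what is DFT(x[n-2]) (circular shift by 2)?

Time shift by 2: X_shifted[k] = ω_5^(2k) · X[k]
Shifted x = [-2, -2, -3, -3, 2]

DFT(x[n-2]) = [-8, 2.8541+3.8042i, -3.8541+2.3511i, -3.8541-2.3511i, 2.8541-3.8042i]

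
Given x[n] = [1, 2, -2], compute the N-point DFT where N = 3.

X[k] = Σ(n=0 to 2) x[n] · ω_3^(nk)
where ω_3 = e^(-2πi/3)

Computing each X[k]:
X[0] = 1
X[1] = 1.0000-3.4641i
X[2] = 1.0000+3.4641i

X = [1, 1.0000-3.4641i, 1.0000+3.4641i]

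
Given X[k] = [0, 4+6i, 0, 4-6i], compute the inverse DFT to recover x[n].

x[n] = (1/4) Σ(k=0 to 3) X[k] · e^(2πikn/4)

Computing each x[n]:
x[0] = 2
x[1] = -3
x[2] = -2
x[3] = 3

x = [2, -3, -2, 3]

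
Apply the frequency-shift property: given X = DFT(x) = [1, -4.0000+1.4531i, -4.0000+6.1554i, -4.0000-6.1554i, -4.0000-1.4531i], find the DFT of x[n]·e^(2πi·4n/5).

Modulation property: DFT(ω_5^(-4n)·x[n]) = X[(k-4) mod 5], so circularly shift X by 4 positions.

X[k-4] = [-4.0000+1.4531i, -4.0000+6.1554i, -4.0000-6.1554i, -4.0000-1.4531i, 1]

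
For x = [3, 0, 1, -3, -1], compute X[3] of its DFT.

X[3] = Σ(n=0 to 4) x[n] · ω_5^(3n) where ω_5 = e^(-2πi/5)
= (3)·ω_5^0 + (0)·ω_5^3 + (1)·ω_5^6 + (-3)·ω_5^9 + (-1)·ω_5^12

X[3] = 3.1910-3.2164i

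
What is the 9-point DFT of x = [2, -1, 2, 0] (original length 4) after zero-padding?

Original 4-point DFT: [3, 1i, 5, -1i]
Zero-padded 9-point DFT provides frequency interpolation.

DFT_9([x, 0, ...]) = [3, 1.5813-1.3268i, -0.0530+0.3008i, 1.5000+2.5981i, 4.4718+1.6276i, 4.4718-1.6276i, 1.5000-2.5981i, -0.0530-0.3008i, 1.5813+1.3268i]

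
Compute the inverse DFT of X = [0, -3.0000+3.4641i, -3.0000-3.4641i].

x[n] = (1/3) Σ(k=0 to 2) X[k] · e^(2πikn/3)

Computing each x[n]:
x[0] = -2
x[1] = -1
x[2] = 3

x = [-2, -1, 3]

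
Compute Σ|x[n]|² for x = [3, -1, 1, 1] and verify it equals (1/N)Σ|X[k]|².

Time domain:
Σ|x[n]|² = |3|² + |-1|² + |1|² + |1|² = 12.0000

Frequency domain:
(1/4)Σ|X[k]|² = (1/4)(|4|² + |2+2i|² + |4|² + |2-2i|²) = (1/4)·48.0000 = 12.0000

Both sides agree, confirming Parseval's theorem.

Σ|x[n]|² = (1/N)Σ|X[k]|² = 12.0000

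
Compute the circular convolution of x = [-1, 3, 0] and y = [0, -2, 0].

(x ⊛ y)[n] = Σ(m=0 to 2) x[m] · y[(n-m) mod 3]

Computing each output sample:
(x ⊛ y)[0] = 0
(x ⊛ y)[1] = 2
(x ⊛ y)[2] = -6

x ⊛ y = [0, 2, -6]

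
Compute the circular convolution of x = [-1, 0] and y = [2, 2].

(x ⊛ y)[n] = Σ(m=0 to 1) x[m] · y[(n-m) mod 2]

Computing each output sample:
(x ⊛ y)[0] = -2
(x ⊛ y)[1] = -2

x ⊛ y = [-2, -2]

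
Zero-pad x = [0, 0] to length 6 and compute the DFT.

Original 2-point DFT: [0, 0]
Zero-padded 6-point DFT provides frequency interpolation.

DFT_6([x, 0, ...]) = [0, 0, 0, 0, 0, 0]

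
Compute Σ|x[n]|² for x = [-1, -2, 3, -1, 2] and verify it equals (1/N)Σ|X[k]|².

Time domain:
Σ|x[n]|² = |-1|² + |-2|² + |3|² + |-1|² + |2|² = 19.0000

Frequency domain:
(1/5)Σ|X[k]|² = (1/5)(|1|² + |-2.6180+1.4531i|² + |-0.3820+6.1554i|² + |-0.3820-6.1554i|² + |-2.6180-1.4531i|²) = (1/5)·95.0000 = 19.0000

Both sides agree, confirming Parseval's theorem.

Σ|x[n]|² = (1/N)Σ|X[k]|² = 19.0000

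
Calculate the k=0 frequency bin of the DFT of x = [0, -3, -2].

X[0] = Σ(n=0 to 2) x[n] · ω_3^0 = Σ x[n]
= (0) + (-3) + (-2)

X[0] = -5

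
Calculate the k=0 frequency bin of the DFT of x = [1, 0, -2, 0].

X[0] = Σ(n=0 to 3) x[n] · ω_4^0 = Σ x[n]
= (1) + (0) + (-2) + (0)

X[0] = -1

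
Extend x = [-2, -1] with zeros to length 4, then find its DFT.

Original 2-point DFT: [-3, -1]
Zero-padded 4-point DFT provides frequency interpolation.

DFT_4([x, 0, ...]) = [-3, -2+1i, -1, -2-1i]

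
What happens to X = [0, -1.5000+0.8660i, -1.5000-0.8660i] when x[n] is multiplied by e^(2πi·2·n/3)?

Modulation property: DFT(ω_3^(-2n)·x[n]) = X[(k-2) mod 3], so circularly shift X by 2 positions.

X[k-2] = [-1.5000+0.8660i, -1.5000-0.8660i, 0]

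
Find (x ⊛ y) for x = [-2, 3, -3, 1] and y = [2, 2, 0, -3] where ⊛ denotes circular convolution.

(x ⊛ y)[n] = Σ(m=0 to 3) x[m] · y[(n-m) mod 4]

Computing each output sample:
(x ⊛ y)[0] = -11
(x ⊛ y)[1] = 11
(x ⊛ y)[2] = -3
(x ⊛ y)[3] = 2

x ⊛ y = [-11, 11, -3, 2]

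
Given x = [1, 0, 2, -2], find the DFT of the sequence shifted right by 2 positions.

Time shift by 2: X_shifted[k] = ω_4^(2k) · X[k]
Shifted x = [2, -2, 1, 0]

DFT(x[n-2]) = [1, 1+2i, 5, 1-2i]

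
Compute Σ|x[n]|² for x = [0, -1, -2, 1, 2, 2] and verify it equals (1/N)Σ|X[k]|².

Time domain:
Σ|x[n]|² = |0|² + |-1|² + |-2|² + |1|² + |2|² + |2|² = 14.0000

Frequency domain:
(1/6)Σ|X[k]|² = (1/6)(|2|² + |-0.5000+6.0622i|² + |0.5000-0.8660i|² + |-2|² + |0.5000+0.8660i|² + |-0.5000-6.0622i|²) = (1/6)·84.0000 = 14.0000

Both sides agree, confirming Parseval's theorem.

Σ|x[n]|² = (1/N)Σ|X[k]|² = 14.0000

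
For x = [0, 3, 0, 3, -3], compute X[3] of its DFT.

X[3] = Σ(n=0 to 4) x[n] · ω_5^(3n) where ω_5 = e^(-2πi/5)
= (0)·ω_5^0 + (3)·ω_5^3 + (0)·ω_5^6 + (3)·ω_5^9 + (-3)·ω_5^12

X[3] = 0.9271+6.3799i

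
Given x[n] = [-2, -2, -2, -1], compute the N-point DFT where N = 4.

X[k] = Σ(n=0 to 3) x[n] · ω_4^(nk)
where ω_4 = e^(-2πi/4)

Computing each X[k]:
X[0] = -7
X[1] = 1i
X[2] = -1
X[3] = -1i

X = [-7, 1i, -1, -1i]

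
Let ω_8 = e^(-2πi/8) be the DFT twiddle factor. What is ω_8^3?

ω_8^3 = e^(-2πi·3/8)
= cos(-2π·3/8) + i·sin(-2π·3/8)
= cos(-6π/8) + i·sin(-6π/8)

ω_8^3 = cos(-6π/8) + i·sin(-6π/8) = -0.7071-0.7071i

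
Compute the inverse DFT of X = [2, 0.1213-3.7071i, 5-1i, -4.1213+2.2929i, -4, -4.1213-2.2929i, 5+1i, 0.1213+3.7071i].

x[n] = (1/8) Σ(k=0 to 7) X[k] · e^(2πikn/8)

Computing each x[n]:
x[0] = 0
x[1] = 2
x[2] = 0
x[3] = 0
x[4] = 2
x[5] = 0
x[6] = -3
x[7] = 1

x = [0, 2, 0, 0, 2, 0, -3, 1]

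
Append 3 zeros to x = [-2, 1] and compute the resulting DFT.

Original 2-point DFT: [-1, -3]
Zero-padded 5-point DFT provides frequency interpolation.

DFT_5([x, 0, ...]) = [-1, -1.6910-0.9511i, -2.8090-0.5878i, -2.8090+0.5878i, -1.6910+0.9511i]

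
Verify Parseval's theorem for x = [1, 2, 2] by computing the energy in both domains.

Time domain:
Σ|x[n]|² = |1|² + |2|² + |2|² = 9.0000

Frequency domain:
(1/3)Σ|X[k]|² = (1/3)(|5|² + |-1|² + |-1|²) = (1/3)·27.0000 = 9.0000

Both sides agree, confirming Parseval's theorem.

Σ|x[n]|² = (1/N)Σ|X[k]|² = 9.0000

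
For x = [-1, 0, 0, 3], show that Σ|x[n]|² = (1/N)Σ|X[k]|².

Time domain:
Σ|x[n]|² = |-1|² + |0|² + |0|² + |3|² = 10.0000

Frequency domain:
(1/4)Σ|X[k]|² = (1/4)(|2|² + |-1+3i|² + |-4|² + |-1-3i|²) = (1/4)·40.0000 = 10.0000

Both sides agree, confirming Parseval's theorem.

Σ|x[n]|² = (1/N)Σ|X[k]|² = 10.0000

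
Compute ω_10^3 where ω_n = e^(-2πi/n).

ω_10^3 = e^(-2πi·3/10)
= cos(-2π·3/10) + i·sin(-2π·3/10)
= cos(-6π/10) + i·sin(-6π/10)

ω_10^3 = cos(-6π/10) + i·sin(-6π/10) = -0.3090-0.9511i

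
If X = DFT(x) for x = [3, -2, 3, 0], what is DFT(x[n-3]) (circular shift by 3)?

Time shift by 3: X_shifted[k] = ω_4^(3k) · X[k]
Shifted x = [-2, 3, 0, 3]

DFT(x[n-3]) = [4, -2, -8, -2]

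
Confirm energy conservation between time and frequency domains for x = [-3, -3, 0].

Time domain:
Σ|x[n]|² = |-3|² + |-3|² + |0|² = 18.0000

Frequency domain:
(1/3)Σ|X[k]|² = (1/3)(|-6|² + |-1.5000+2.5981i|² + |-1.5000-2.5981i|²) = (1/3)·54.0000 = 18.0000

Both sides agree, confirming Parseval's theorem.

Σ|x[n]|² = (1/N)Σ|X[k]|² = 18.0000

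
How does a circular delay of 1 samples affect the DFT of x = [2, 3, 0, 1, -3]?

Time shift by 1: X_shifted[k] = ω_5^(1k) · X[k]
Shifted x = [-3, 2, 3, 0, 1]

DFT(x[n-1]) = [3, -4.5000-2.7144i, -4.5000+2.2654i, -4.5000-2.2654i, -4.5000+2.7144i]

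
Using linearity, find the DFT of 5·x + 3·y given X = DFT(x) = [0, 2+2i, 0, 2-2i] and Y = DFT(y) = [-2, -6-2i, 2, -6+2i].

By linearity: DFT(5x + 3y) = 5·DFT(x) + 3·DFT(y)
= 5·[0, 2+2i, 0, 2-2i] + 3·[-2, -6-2i, 2, -6+2i]

Computing element-wise:
Z[0] = 5·(0) + 3·(-2) = -6
Z[1] = 5·(2+2i) + 3·(-6-2i) = -8+4i
Z[2] = 5·(0) + 3·(2) = 6
Z[3] = 5·(2-2i) + 3·(-6+2i) = -8-4i

DFT(5x + 3y) = 5·X + 3·Y = [-6, -8+4i, 6, -8-4i]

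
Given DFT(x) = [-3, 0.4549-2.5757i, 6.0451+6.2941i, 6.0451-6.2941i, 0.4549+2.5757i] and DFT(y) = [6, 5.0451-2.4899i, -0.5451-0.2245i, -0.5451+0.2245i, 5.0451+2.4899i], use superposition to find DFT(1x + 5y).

By linearity: DFT(1x + 5y) = 1·DFT(x) + 5·DFT(y)
= 1·[-3, 0.4549-2.5757i, 6.0451+6.2941i, 6.0451-6.2941i, 0.4549+2.5757i] + 5·[6, 5.0451-2.4899i, -0.5451-0.2245i, -0.5451+0.2245i, 5.0451+2.4899i]

Computing element-wise:
Z[0] = 1·(-3) + 5·(6) = 27
Z[1] = 1·(0.4549-2.5757i) + 5·(5.0451-2.4899i) = 25.6804-15.0252i
Z[2] = 1·(6.0451+6.2941i) + 5·(-0.5451-0.2245i) = 3.3196+5.1716i
Z[3] = 1·(6.0451-6.2941i) + 5·(-0.5451+0.2245i) = 3.3196-5.1716i
Z[4] = 1·(0.4549+2.5757i) + 5·(5.0451+2.4899i) = 25.6804+15.0252i

DFT(1x + 5y) = 1·X + 5·Y = [27, 25.6804-15.0252i, 3.3196+5.1716i, 3.3196-5.1716i, 25.6804+15.0252i]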